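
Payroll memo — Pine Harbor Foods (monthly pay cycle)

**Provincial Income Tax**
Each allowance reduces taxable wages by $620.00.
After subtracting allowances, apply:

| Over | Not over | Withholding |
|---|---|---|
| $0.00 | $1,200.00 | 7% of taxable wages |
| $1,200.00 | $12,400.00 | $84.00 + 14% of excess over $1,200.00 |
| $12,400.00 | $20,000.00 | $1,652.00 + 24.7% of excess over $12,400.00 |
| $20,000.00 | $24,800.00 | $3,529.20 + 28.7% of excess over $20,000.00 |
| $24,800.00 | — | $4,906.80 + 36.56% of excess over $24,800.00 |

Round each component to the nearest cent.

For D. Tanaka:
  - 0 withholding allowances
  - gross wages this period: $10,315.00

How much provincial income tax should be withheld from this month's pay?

Provincial Income Tax: taxable = $10,315.00
  $84.00 + 14% × ($10,315.00 − $1,200.00) = $84.00 + 14% × $9,115.00 = $1,360.10

$1,360.10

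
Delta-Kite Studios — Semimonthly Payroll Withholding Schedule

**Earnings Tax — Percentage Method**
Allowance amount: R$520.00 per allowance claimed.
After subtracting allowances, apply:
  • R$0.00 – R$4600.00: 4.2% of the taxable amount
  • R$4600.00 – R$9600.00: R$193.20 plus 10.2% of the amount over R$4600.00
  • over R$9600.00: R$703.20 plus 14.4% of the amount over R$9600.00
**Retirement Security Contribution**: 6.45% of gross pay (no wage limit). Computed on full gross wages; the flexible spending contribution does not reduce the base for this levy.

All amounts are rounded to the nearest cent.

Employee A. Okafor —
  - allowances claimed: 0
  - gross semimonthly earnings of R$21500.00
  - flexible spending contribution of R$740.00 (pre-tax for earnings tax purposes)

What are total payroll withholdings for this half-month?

R$3696.99

Earnings Tax: taxable = R$21500.00 − R$740.00 = R$20760.00
  R$703.20 + 14.4% × (R$20760.00 − R$9600.00) = R$703.20 + 14.4% × R$11160.00 = R$2310.24
Retirement Security Contribution: 6.45% × R$21500.00 = R$1386.75
Total: R$2310.24 + R$1386.75 = R$3696.99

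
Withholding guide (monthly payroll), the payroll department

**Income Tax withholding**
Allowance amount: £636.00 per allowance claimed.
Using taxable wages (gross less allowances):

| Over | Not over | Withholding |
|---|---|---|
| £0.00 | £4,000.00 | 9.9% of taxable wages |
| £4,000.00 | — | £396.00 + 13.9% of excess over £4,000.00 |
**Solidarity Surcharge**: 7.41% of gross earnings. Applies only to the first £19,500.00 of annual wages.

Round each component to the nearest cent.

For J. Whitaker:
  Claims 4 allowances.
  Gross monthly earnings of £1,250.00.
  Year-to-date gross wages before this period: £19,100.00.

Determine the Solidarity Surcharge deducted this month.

£29.64

Solidarity Surcharge: cap £19,500.00 − YTD £19,100.00 = £400.00 subject; 7.41% × £400.00 = £29.64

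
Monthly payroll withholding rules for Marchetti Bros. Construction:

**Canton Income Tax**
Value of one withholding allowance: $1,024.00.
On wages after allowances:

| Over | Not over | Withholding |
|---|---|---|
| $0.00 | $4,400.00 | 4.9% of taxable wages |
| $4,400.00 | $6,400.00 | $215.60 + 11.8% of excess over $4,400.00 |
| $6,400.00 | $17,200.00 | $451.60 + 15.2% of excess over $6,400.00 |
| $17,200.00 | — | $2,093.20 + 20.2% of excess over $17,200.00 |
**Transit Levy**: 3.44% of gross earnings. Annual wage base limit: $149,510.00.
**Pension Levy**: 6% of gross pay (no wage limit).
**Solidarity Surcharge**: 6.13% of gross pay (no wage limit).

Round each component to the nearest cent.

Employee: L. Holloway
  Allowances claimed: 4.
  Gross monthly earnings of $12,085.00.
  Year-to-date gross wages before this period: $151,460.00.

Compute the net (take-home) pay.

$9,925.96

Canton Income Tax: taxable = $12,085.00 − 4×$1,024.00 = $7,989.00
  $451.60 + 15.2% × ($7,989.00 − $6,400.00) = $451.60 + 15.2% × $1,589.00 = $693.13
Transit Levy: YTD $151,460.00 ≥ cap $149,510.00 → $0.00
Pension Levy: 6% × $12,085.00 = $725.10
Solidarity Surcharge: 6.13% × $12,085.00 = $740.81
Total withheld: $693.13 + $0.00 + $725.10 + $740.81 = $2,159.04
Net pay: $12,085.00 − $2,159.04 = $9,925.96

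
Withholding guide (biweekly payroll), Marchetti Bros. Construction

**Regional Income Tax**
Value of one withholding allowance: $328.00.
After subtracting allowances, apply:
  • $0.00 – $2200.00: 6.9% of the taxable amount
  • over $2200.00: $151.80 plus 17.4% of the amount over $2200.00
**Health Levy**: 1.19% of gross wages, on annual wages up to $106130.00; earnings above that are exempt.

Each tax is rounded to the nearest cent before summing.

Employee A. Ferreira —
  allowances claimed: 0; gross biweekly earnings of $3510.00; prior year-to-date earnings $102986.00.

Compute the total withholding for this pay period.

Regional Income Tax: taxable = $3510.00
  $151.80 + 17.4% × ($3510.00 − $2200.00) = $151.80 + 17.4% × $1310.00 = $379.74
Health Levy: cap $106130.00 − YTD $102986.00 = $3144.00 subject; 1.19% × $3144.00 = $37.41
Total: $379.74 + $37.41 = $417.15

$417.15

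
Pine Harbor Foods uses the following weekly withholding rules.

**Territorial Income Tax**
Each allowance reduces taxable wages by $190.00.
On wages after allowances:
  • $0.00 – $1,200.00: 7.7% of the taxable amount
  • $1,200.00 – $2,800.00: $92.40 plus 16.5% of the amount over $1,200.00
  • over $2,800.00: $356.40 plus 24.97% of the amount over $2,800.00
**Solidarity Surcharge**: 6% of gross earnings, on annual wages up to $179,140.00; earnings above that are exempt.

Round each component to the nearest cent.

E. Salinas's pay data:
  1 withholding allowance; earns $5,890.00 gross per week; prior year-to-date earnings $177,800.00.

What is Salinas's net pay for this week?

$4,729.07

Territorial Income Tax: taxable = $5,890.00 − 1×$190.00 = $5,700.00
  $356.40 + 24.97% × ($5,700.00 − $2,800.00) = $356.40 + 24.97% × $2,900.00 = $1,080.53
Solidarity Surcharge: cap $179,140.00 − YTD $177,800.00 = $1,340.00 subject; 6% × $1,340.00 = $80.40
Total withheld: $1,080.53 + $80.40 = $1,160.93
Net pay: $5,890.00 − $1,160.93 = $4,729.07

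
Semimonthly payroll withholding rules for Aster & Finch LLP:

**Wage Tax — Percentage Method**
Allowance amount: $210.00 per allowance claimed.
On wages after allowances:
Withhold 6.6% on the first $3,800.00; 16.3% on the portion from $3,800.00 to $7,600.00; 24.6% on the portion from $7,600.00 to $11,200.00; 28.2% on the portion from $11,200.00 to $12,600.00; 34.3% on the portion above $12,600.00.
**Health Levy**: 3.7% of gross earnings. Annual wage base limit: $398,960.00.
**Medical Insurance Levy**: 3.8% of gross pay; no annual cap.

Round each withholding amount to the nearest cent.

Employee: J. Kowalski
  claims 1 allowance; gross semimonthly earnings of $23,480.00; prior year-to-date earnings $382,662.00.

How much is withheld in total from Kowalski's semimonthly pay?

Wage Tax: taxable = $23,480.00 − 1×$210.00 = $23,270.00
  $2,150.60 + 34.3% × ($23,270.00 − $12,600.00) = $2,150.60 + 34.3% × $10,670.00 = $5,810.41
Health Levy: cap $398,960.00 − YTD $382,662.00 = $16,298.00 subject; 3.7% × $16,298.00 = $603.03
Medical Insurance Levy: 3.8% × $23,480.00 = $892.24
Total: $5,810.41 + $603.03 + $892.24 = $7,305.68

$7,305.68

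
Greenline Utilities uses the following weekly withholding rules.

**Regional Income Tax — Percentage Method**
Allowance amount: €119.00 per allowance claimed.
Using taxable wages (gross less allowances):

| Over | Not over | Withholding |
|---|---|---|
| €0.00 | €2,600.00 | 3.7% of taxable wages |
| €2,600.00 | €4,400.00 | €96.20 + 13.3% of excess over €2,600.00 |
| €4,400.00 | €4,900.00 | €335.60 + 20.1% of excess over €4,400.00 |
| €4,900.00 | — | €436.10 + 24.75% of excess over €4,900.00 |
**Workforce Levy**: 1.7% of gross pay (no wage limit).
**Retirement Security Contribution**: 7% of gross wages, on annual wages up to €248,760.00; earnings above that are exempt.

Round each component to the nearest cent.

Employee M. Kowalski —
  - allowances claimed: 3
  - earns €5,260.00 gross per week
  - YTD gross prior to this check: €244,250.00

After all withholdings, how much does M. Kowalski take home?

€4,418.04

Regional Income Tax: taxable = €5,260.00 − 3×€119.00 = €4,903.00
  €436.10 + 24.75% × (€4,903.00 − €4,900.00) = €436.10 + 24.75% × €3.00 = €436.84
Workforce Levy: 1.7% × €5,260.00 = €89.42
Retirement Security Contribution: cap €248,760.00 − YTD €244,250.00 = €4,510.00 subject; 7% × €4,510.00 = €315.70
Total withheld: €436.84 + €89.42 + €315.70 = €841.96
Net pay: €5,260.00 − €841.96 = €4,418.04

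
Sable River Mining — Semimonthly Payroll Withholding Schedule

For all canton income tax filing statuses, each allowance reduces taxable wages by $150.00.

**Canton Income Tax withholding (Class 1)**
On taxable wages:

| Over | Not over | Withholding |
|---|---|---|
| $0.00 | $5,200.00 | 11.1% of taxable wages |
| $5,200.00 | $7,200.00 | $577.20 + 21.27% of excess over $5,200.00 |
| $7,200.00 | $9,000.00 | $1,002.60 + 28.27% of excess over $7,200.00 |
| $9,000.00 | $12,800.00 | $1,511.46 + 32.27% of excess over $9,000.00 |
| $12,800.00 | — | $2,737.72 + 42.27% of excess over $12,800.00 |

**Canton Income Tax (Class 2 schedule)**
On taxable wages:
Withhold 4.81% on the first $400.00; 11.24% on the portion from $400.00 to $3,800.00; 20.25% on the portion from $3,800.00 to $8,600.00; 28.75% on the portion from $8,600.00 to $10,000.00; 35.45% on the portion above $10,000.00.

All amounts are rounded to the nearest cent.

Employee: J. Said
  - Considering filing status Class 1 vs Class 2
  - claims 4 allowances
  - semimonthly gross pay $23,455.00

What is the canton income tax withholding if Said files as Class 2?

$6,333.00

Canton Income Tax (Class 2): taxable = $23,455.00 − 4×$150.00 = $22,855.00
  $1,775.90 + 35.45% × ($22,855.00 − $10,000.00) = $1,775.90 + 35.45% × $12,855.00 = $6,333.00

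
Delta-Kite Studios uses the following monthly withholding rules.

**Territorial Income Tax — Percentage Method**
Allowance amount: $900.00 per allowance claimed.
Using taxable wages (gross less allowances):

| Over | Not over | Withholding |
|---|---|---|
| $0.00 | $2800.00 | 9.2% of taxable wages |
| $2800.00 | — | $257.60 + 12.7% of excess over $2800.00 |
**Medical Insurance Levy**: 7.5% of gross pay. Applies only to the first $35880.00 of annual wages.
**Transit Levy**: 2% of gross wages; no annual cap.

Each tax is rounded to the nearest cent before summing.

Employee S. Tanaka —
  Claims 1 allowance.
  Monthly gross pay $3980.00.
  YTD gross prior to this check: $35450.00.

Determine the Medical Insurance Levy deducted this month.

Medical Insurance Levy: cap $35880.00 − YTD $35450.00 = $430.00 subject; 7.5% × $430.00 = $32.25

$32.25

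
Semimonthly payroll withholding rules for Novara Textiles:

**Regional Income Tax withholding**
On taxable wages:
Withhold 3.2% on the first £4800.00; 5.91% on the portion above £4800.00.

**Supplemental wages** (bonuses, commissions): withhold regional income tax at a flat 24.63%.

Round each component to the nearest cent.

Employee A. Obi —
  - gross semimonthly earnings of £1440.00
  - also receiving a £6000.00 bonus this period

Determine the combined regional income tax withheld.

Regional Income Tax: taxable = £1440.00
  3.2% × £1440.00 = £46.08
Supplemental (24.63% flat on bonus): 24.63% × £6000.00 = £1477.80
Total regional income tax: £46.08 + £1477.80 = £1523.88

£1523.88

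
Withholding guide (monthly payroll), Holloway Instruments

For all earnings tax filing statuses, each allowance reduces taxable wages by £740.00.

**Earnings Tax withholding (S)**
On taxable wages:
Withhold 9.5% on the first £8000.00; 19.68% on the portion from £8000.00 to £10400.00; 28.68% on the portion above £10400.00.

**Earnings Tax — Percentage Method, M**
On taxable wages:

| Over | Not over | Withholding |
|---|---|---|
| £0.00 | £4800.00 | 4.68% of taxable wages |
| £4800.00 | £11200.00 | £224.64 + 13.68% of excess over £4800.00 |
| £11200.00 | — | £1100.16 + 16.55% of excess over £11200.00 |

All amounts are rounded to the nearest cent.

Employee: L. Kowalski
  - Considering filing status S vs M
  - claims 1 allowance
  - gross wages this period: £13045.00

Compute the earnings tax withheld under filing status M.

£1283.04

Earnings Tax (M): taxable = £13045.00 − 1×£740.00 = £12305.00
  £1100.16 + 16.55% × (£12305.00 − £11200.00) = £1100.16 + 16.55% × £1105.00 = £1283.04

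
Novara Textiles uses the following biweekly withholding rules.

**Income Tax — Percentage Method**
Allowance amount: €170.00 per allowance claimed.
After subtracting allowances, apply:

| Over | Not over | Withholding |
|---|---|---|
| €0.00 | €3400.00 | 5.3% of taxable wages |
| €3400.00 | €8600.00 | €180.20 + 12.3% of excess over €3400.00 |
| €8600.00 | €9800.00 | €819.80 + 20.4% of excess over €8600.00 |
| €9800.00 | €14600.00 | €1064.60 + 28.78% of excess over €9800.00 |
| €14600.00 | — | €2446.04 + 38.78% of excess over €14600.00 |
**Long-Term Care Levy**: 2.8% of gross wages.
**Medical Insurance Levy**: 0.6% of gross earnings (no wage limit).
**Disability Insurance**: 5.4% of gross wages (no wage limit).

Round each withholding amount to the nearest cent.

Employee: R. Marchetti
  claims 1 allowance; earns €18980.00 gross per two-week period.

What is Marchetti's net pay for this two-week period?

Income Tax: taxable = €18980.00 − 1×€170.00 = €18810.00
  €2446.04 + 38.78% × (€18810.00 − €14600.00) = €2446.04 + 38.78% × €4210.00 = €4078.68
Long-Term Care Levy: 2.8% × €18980.00 = €531.44
Medical Insurance Levy: 0.6% × €18980.00 = €113.88
Disability Insurance: 5.4% × €18980.00 = €1024.92
Total withheld: €4078.68 + €531.44 + €113.88 + €1024.92 = €5748.92
Net pay: €18980.00 − €5748.92 = €13231.08

€13231.08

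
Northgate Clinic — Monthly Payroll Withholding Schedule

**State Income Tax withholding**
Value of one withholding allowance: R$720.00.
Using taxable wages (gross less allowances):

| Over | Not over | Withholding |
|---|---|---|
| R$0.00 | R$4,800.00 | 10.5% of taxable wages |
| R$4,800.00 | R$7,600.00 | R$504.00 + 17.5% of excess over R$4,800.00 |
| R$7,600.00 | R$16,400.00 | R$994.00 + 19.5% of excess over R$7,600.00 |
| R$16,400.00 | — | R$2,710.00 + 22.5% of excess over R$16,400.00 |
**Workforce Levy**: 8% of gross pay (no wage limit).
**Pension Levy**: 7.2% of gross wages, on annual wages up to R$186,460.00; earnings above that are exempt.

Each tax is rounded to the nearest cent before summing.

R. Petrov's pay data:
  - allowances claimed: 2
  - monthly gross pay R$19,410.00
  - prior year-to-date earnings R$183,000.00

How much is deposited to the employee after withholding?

State Income Tax: taxable = R$19,410.00 − 2×R$720.00 = R$17,970.00
  R$2,710.00 + 22.5% × (R$17,970.00 − R$16,400.00) = R$2,710.00 + 22.5% × R$1,570.00 = R$3,063.25
Workforce Levy: 8% × R$19,410.00 = R$1,552.80
Pension Levy: cap R$186,460.00 − YTD R$183,000.00 = R$3,460.00 subject; 7.2% × R$3,460.00 = R$249.12
Total withheld: R$3,063.25 + R$1,552.80 + R$249.12 = R$4,865.17
Net pay: R$19,410.00 − R$4,865.17 = R$14,544.83

R$14,544.83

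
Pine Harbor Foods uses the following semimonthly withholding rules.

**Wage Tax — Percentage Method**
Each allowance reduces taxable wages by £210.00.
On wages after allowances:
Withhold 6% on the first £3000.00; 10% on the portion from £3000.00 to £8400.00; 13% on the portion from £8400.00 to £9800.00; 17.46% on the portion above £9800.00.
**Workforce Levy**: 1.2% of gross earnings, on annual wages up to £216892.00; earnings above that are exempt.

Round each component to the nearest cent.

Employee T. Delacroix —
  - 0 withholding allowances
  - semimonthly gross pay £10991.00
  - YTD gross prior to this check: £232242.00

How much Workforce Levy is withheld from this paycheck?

£0.00

Workforce Levy: YTD £232242.00 ≥ cap £216892.00 → £0.00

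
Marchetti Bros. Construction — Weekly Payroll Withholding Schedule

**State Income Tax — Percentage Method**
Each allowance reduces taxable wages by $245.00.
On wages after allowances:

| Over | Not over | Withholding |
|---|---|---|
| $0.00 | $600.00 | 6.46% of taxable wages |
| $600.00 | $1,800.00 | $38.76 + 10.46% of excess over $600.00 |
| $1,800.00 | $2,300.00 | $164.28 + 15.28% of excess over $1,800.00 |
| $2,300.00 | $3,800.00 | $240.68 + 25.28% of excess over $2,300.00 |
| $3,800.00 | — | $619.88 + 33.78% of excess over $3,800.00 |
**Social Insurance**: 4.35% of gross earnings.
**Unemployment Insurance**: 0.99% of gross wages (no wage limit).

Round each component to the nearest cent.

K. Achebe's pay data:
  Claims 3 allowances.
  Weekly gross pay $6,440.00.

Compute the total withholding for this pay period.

$1,607.29

State Income Tax: taxable = $6,440.00 − 3×$245.00 = $5,705.00
  $619.88 + 33.78% × ($5,705.00 − $3,800.00) = $619.88 + 33.78% × $1,905.00 = $1,263.39
Social Insurance: 4.35% × $6,440.00 = $280.14
Unemployment Insurance: 0.99% × $6,440.00 = $63.76
Total: $1,263.39 + $280.14 + $63.76 = $1,607.29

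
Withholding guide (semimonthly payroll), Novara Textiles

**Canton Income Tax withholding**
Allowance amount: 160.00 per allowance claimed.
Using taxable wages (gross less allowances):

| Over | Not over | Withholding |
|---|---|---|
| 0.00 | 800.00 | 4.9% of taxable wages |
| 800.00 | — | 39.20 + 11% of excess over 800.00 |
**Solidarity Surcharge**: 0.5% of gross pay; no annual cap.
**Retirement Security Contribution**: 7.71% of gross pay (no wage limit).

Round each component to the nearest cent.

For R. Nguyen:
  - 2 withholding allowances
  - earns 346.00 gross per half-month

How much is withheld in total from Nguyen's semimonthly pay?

29.68

Canton Income Tax: taxable = 346.00 − 2×160.00 = 26.00
  4.9% × 26.00 = 1.27
Solidarity Surcharge: 0.5% × 346.00 = 1.73
Retirement Security Contribution: 7.71% × 346.00 = 26.68
Total: 1.27 + 1.73 + 26.68 = 29.68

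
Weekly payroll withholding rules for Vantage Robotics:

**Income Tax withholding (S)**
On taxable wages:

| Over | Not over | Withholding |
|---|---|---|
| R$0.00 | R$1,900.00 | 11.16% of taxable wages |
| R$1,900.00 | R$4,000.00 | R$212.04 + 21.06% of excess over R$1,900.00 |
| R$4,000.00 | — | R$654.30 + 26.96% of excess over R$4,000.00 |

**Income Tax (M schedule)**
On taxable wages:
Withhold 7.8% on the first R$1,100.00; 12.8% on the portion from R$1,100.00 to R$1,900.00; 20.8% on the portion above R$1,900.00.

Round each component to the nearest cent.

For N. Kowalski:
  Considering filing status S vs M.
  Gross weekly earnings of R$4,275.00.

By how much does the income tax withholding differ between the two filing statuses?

R$46.24

Income Tax (S): taxable = R$4,275.00
  R$654.30 + 26.96% × (R$4,275.00 − R$4,000.00) = R$654.30 + 26.96% × R$275.00 = R$728.44
Income Tax (M): taxable = R$4,275.00
  R$188.20 + 20.8% × (R$4,275.00 − R$1,900.00) = R$188.20 + 20.8% × R$2,375.00 = R$682.20
Difference: |R$728.44 − R$682.20| = R$46.24 (higher under S)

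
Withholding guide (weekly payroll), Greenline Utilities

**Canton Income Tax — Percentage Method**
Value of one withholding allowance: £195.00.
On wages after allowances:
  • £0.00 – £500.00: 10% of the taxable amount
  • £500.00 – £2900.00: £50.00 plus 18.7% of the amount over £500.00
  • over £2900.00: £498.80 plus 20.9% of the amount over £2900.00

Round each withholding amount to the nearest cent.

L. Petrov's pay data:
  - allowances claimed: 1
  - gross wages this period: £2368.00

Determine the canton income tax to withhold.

£362.85

Canton Income Tax: taxable = £2368.00 − 1×£195.00 = £2173.00
  £50.00 + 18.7% × (£2173.00 − £500.00) = £50.00 + 18.7% × £1673.00 = £362.85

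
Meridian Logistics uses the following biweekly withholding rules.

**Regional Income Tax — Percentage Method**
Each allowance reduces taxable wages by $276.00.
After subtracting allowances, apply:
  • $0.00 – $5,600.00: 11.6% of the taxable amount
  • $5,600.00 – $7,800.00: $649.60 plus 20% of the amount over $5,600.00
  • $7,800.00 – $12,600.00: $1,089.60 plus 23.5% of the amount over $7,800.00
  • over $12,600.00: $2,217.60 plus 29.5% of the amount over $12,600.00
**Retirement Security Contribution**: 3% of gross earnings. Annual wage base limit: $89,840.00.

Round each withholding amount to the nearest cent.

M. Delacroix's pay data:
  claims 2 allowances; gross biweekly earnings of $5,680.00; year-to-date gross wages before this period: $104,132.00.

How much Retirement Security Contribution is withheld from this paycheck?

$0.00

Retirement Security Contribution: YTD $104,132.00 ≥ cap $89,840.00 → $0.00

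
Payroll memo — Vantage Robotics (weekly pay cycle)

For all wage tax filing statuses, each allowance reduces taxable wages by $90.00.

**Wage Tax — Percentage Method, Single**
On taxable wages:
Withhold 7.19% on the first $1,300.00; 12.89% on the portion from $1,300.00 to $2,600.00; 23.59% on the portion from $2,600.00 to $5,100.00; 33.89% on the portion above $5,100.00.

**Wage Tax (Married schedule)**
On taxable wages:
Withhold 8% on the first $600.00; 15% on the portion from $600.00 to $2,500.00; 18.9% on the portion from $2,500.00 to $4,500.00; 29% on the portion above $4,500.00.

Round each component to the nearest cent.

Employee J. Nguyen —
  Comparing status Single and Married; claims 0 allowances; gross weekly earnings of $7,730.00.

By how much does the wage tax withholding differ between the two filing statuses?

$94.40

Wage Tax (Single): taxable = $7,730.00
  $850.79 + 33.89% × ($7,730.00 − $5,100.00) = $850.79 + 33.89% × $2,630.00 = $1,742.10
Wage Tax (Married): taxable = $7,730.00
  $711.00 + 29% × ($7,730.00 − $4,500.00) = $711.00 + 29% × $3,230.00 = $1,647.70
Difference: |$1,742.10 − $1,647.70| = $94.40 (higher under Single)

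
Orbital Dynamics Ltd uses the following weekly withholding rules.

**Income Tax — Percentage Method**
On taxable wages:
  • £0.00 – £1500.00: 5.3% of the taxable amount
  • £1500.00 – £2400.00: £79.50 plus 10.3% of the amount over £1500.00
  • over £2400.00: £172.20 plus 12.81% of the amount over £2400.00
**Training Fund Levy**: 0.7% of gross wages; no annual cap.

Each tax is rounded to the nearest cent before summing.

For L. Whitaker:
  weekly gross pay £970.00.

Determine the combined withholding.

£58.20

Income Tax: taxable = £970.00
  5.3% × £970.00 = £51.41
Training Fund Levy: 0.7% × £970.00 = £6.79
Total: £51.41 + £6.79 = £58.20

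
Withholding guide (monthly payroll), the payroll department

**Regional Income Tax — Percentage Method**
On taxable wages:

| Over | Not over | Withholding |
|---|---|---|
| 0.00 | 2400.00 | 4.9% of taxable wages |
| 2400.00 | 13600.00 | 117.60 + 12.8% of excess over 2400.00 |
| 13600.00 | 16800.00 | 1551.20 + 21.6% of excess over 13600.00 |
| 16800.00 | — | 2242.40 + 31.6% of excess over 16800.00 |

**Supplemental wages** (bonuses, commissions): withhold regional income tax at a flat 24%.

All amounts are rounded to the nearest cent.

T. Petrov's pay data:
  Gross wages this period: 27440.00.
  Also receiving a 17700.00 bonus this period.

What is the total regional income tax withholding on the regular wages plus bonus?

Regional Income Tax: taxable = 27440.00
  2242.40 + 31.6% × (27440.00 − 16800.00) = 2242.40 + 31.6% × 10640.00 = 5604.64
Supplemental (24% flat on bonus): 24% × 17700.00 = 4248.00
Total regional income tax: 5604.64 + 4248.00 = 9852.64

9852.64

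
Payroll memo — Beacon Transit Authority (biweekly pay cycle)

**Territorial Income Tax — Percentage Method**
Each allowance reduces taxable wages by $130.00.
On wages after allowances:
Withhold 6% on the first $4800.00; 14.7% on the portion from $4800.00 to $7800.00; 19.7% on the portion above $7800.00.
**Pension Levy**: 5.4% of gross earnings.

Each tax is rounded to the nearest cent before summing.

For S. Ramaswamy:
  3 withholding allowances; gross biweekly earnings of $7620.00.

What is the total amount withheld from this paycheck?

Territorial Income Tax: taxable = $7620.00 − 3×$130.00 = $7230.00
  $288.00 + 14.7% × ($7230.00 − $4800.00) = $288.00 + 14.7% × $2430.00 = $645.21
Pension Levy: 5.4% × $7620.00 = $411.48
Total: $645.21 + $411.48 = $1056.69

$1056.69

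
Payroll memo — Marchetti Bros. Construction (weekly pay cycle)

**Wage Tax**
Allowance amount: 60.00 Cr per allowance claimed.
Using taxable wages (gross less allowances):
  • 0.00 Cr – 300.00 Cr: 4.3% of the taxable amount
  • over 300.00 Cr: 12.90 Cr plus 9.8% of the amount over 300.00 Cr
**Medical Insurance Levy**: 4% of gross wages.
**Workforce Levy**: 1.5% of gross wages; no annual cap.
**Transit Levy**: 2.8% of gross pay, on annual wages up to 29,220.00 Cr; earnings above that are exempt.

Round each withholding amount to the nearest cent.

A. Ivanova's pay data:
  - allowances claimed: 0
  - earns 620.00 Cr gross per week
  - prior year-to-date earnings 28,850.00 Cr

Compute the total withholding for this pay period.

88.72 Cr

Wage Tax: taxable = 620.00 Cr
  12.90 Cr + 9.8% × (620.00 Cr − 300.00 Cr) = 12.90 Cr + 9.8% × 320.00 Cr = 44.26 Cr
Medical Insurance Levy: 4% × 620.00 Cr = 24.80 Cr
Workforce Levy: 1.5% × 620.00 Cr = 9.30 Cr
Transit Levy: cap 29,220.00 Cr − YTD 28,850.00 Cr = 370.00 Cr subject; 2.8% × 370.00 Cr = 10.36 Cr
Total: 44.26 Cr + 24.80 Cr + 9.30 Cr + 10.36 Cr = 88.72 Cr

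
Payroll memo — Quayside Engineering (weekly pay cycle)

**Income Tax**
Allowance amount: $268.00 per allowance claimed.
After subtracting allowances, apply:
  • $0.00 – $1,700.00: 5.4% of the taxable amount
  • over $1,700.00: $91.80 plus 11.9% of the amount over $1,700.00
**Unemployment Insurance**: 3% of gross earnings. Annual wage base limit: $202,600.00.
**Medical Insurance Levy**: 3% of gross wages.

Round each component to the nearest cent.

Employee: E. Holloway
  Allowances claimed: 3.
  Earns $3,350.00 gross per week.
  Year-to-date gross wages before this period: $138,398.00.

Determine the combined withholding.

$393.47

Income Tax: taxable = $3,350.00 − 3×$268.00 = $2,546.00
  $91.80 + 11.9% × ($2,546.00 − $1,700.00) = $91.80 + 11.9% × $846.00 = $192.47
Unemployment Insurance: 3% × $3,350.00 = $100.50
Medical Insurance Levy: 3% × $3,350.00 = $100.50
Total: $192.47 + $100.50 + $100.50 = $393.47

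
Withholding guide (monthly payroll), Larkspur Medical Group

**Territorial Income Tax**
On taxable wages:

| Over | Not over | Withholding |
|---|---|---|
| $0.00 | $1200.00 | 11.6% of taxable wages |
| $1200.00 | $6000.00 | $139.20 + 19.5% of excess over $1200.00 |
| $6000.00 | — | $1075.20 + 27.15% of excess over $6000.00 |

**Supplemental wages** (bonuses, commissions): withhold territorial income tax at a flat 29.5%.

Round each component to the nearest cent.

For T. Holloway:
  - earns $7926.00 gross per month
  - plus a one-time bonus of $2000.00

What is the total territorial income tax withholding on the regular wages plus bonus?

$2188.11

Territorial Income Tax: taxable = $7926.00
  $1075.20 + 27.15% × ($7926.00 − $6000.00) = $1075.20 + 27.15% × $1926.00 = $1598.11
Supplemental (29.5% flat on bonus): 29.5% × $2000.00 = $590.00
Total territorial income tax: $1598.11 + $590.00 = $2188.11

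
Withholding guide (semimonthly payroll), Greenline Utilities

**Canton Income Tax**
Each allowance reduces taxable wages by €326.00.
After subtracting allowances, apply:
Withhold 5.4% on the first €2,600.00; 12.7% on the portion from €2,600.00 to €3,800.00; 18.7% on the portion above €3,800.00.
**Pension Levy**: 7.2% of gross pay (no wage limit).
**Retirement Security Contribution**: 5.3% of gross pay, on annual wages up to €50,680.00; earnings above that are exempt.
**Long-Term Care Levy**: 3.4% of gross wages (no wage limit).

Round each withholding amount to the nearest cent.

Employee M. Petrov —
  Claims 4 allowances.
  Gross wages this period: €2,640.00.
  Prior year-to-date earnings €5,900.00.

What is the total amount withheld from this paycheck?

Canton Income Tax: taxable = €2,640.00 − 4×€326.00 = €1,336.00
  5.4% × €1,336.00 = €72.14
Pension Levy: 7.2% × €2,640.00 = €190.08
Retirement Security Contribution: 5.3% × €2,640.00 = €139.92
Long-Term Care Levy: 3.4% × €2,640.00 = €89.76
Total: €72.14 + €190.08 + €139.92 + €89.76 = €491.90

€491.90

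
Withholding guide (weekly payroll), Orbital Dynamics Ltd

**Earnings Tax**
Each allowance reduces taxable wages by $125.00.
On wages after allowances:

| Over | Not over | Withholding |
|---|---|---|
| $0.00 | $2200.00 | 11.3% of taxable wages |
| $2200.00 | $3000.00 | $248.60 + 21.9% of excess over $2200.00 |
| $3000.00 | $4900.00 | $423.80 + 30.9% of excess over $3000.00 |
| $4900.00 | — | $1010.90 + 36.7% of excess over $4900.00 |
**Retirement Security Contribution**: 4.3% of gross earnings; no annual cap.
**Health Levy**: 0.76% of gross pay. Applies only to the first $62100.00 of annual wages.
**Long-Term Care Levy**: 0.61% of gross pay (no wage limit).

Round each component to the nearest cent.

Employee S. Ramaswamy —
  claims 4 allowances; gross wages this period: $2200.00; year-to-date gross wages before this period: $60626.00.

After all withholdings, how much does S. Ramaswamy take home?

$1888.68

Earnings Tax: taxable = $2200.00 − 4×$125.00 = $1700.00
  11.3% × $1700.00 = $192.10
Retirement Security Contribution: 4.3% × $2200.00 = $94.60
Health Levy: cap $62100.00 − YTD $60626.00 = $1474.00 subject; 0.76% × $1474.00 = $11.20
Long-Term Care Levy: 0.61% × $2200.00 = $13.42
Total withheld: $192.10 + $94.60 + $11.20 + $13.42 = $311.32
Net pay: $2200.00 − $311.32 = $1888.68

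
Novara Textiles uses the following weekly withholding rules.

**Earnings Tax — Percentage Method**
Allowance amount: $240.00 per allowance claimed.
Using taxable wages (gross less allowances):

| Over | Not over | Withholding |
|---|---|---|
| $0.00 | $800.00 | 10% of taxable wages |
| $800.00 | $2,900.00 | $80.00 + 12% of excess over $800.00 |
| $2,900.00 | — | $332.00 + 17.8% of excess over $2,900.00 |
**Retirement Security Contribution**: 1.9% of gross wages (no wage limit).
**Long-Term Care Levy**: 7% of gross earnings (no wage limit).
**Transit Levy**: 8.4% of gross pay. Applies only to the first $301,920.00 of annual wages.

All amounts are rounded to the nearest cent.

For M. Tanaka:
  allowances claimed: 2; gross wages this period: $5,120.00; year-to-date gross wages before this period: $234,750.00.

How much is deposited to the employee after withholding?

Earnings Tax: taxable = $5,120.00 − 2×$240.00 = $4,640.00
  $332.00 + 17.8% × ($4,640.00 − $2,900.00) = $332.00 + 17.8% × $1,740.00 = $641.72
Retirement Security Contribution: 1.9% × $5,120.00 = $97.28
Long-Term Care Levy: 7% × $5,120.00 = $358.40
Transit Levy: 8.4% × $5,120.00 = $430.08
Total withheld: $641.72 + $97.28 + $358.40 + $430.08 = $1,527.48
Net pay: $5,120.00 − $1,527.48 = $3,592.52

$3,592.52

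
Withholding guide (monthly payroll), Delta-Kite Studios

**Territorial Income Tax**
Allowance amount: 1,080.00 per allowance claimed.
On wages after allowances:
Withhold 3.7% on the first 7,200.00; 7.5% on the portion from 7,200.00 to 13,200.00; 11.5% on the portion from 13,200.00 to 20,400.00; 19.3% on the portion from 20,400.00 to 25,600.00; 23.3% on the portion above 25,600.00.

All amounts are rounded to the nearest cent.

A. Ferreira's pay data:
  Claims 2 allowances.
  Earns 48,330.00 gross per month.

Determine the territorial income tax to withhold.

Territorial Income Tax: taxable = 48,330.00 − 2×1,080.00 = 46,170.00
  2,548.00 + 23.3% × (46,170.00 − 25,600.00) = 2,548.00 + 23.3% × 20,570.00 = 7,340.81

7,340.81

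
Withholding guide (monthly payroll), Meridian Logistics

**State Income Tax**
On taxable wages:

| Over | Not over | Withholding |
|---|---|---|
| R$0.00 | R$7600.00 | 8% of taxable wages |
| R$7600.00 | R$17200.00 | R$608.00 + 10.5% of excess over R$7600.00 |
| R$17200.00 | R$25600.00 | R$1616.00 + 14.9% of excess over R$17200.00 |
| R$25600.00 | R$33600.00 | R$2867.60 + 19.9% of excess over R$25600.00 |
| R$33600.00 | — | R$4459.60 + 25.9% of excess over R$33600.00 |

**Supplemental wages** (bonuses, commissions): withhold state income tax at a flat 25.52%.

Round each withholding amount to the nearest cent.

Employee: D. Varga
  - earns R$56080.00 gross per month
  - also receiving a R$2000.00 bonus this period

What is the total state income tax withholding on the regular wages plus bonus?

R$10792.32

State Income Tax: taxable = R$56080.00
  R$4459.60 + 25.9% × (R$56080.00 − R$33600.00) = R$4459.60 + 25.9% × R$22480.00 = R$10281.92
Supplemental (25.52% flat on bonus): 25.52% × R$2000.00 = R$510.40
Total state income tax: R$10281.92 + R$510.40 = R$10792.32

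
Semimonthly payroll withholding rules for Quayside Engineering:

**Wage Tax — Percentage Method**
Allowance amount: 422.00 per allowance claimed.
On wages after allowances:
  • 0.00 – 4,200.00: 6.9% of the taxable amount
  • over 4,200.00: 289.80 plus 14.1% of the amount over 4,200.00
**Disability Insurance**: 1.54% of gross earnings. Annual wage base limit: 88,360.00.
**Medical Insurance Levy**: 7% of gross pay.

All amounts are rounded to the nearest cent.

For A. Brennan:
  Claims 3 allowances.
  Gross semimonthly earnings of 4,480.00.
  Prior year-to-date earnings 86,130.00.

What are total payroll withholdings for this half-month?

Wage Tax: taxable = 4,480.00 − 3×422.00 = 3,214.00
  6.9% × 3,214.00 = 221.77
Disability Insurance: cap 88,360.00 − YTD 86,130.00 = 2,230.00 subject; 1.54% × 2,230.00 = 34.34
Medical Insurance Levy: 7% × 4,480.00 = 313.60
Total: 221.77 + 34.34 + 313.60 = 569.71

569.71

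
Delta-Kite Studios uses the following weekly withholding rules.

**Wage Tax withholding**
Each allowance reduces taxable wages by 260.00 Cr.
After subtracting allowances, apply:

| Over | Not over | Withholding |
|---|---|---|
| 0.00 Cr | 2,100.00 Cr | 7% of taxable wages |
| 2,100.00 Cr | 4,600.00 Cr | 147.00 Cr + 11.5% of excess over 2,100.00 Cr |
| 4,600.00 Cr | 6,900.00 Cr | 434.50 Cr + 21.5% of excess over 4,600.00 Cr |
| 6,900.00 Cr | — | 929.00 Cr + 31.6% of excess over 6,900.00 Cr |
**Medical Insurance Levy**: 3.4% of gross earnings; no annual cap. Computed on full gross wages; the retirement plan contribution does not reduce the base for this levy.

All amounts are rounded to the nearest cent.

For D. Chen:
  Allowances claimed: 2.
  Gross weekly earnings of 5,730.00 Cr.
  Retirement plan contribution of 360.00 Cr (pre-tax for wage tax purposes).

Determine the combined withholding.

683.07 Cr

Wage Tax: taxable = 5,730.00 Cr − 360.00 Cr − 2×260.00 Cr = 4,850.00 Cr
  434.50 Cr + 21.5% × (4,850.00 Cr − 4,600.00 Cr) = 434.50 Cr + 21.5% × 250.00 Cr = 488.25 Cr
Medical Insurance Levy: 3.4% × 5,730.00 Cr = 194.82 Cr
Total: 488.25 Cr + 194.82 Cr = 683.07 Cr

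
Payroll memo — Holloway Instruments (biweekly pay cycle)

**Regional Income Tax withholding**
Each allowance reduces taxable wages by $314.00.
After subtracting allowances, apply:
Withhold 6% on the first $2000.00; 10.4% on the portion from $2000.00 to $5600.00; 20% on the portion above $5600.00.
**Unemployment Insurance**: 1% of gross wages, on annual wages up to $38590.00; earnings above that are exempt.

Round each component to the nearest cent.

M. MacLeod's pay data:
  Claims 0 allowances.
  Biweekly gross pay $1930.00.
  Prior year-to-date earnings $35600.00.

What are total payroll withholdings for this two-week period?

Regional Income Tax: taxable = $1930.00
  6% × $1930.00 = $115.80
Unemployment Insurance: 1% × $1930.00 = $19.30
Total: $115.80 + $19.30 = $135.10

$135.10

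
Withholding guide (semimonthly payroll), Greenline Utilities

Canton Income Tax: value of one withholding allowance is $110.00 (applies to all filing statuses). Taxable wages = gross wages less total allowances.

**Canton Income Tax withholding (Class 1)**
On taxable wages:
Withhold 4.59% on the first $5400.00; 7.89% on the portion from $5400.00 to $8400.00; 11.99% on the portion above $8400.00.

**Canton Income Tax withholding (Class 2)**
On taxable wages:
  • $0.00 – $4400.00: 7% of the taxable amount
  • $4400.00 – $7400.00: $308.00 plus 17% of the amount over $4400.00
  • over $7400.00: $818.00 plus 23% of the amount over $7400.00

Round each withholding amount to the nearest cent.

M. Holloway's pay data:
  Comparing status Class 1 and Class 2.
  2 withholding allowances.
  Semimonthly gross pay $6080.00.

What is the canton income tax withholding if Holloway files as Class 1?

$284.15

Canton Income Tax (Class 1): taxable = $6080.00 − 2×$110.00 = $5860.00
  $247.86 + 7.89% × ($5860.00 − $5400.00) = $247.86 + 7.89% × $460.00 = $284.15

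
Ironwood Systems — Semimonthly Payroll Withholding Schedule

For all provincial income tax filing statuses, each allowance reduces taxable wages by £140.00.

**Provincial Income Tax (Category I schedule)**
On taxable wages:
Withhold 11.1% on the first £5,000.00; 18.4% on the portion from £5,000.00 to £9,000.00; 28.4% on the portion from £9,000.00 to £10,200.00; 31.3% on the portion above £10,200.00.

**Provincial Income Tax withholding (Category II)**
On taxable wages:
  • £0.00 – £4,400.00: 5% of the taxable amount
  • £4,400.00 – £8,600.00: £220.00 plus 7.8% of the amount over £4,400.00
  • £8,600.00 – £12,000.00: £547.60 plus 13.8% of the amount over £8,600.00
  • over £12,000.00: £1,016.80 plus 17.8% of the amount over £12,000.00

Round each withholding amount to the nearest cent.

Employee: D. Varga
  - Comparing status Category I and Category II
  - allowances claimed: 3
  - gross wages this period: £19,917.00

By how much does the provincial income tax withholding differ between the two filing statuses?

Provincial Income Tax (Category I): taxable = £19,917.00 − 3×£140.00 = £19,497.00
  £1,631.80 + 31.3% × (£19,497.00 − £10,200.00) = £1,631.80 + 31.3% × £9,297.00 = £4,541.76
Provincial Income Tax (Category II): taxable = £19,917.00 − 3×£140.00 = £19,497.00
  £1,016.80 + 17.8% × (£19,497.00 − £12,000.00) = £1,016.80 + 17.8% × £7,497.00 = £2,351.27
Difference: |£4,541.76 − £2,351.27| = £2,190.49 (higher under Category I)

£2,190.49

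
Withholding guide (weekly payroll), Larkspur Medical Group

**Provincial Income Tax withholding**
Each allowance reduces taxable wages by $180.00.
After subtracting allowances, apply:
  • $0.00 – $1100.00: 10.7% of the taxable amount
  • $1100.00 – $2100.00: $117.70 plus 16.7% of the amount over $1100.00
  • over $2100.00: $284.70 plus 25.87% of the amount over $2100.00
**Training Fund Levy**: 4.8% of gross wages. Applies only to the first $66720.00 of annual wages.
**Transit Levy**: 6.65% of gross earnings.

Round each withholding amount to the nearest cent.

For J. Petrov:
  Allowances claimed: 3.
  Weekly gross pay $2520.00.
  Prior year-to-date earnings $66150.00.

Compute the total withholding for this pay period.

Provincial Income Tax: taxable = $2520.00 − 3×$180.00 = $1980.00
  $117.70 + 16.7% × ($1980.00 − $1100.00) = $117.70 + 16.7% × $880.00 = $264.66
Training Fund Levy: cap $66720.00 − YTD $66150.00 = $570.00 subject; 4.8% × $570.00 = $27.36
Transit Levy: 6.65% × $2520.00 = $167.58
Total: $264.66 + $27.36 + $167.58 = $459.60

$459.60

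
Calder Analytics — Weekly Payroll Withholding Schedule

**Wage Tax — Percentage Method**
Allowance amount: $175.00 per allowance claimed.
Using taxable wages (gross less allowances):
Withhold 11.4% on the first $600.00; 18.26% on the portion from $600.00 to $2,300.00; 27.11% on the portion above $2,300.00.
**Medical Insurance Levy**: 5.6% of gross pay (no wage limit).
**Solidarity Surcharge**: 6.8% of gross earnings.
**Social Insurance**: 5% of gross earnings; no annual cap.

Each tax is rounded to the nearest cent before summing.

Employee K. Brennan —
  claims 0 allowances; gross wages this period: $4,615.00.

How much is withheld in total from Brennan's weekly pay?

Wage Tax: taxable = $4,615.00
  $378.82 + 27.11% × ($4,615.00 − $2,300.00) = $378.82 + 27.11% × $2,315.00 = $1,006.42
Medical Insurance Levy: 5.6% × $4,615.00 = $258.44
Solidarity Surcharge: 6.8% × $4,615.00 = $313.82
Social Insurance: 5% × $4,615.00 = $230.75
Total: $1,006.42 + $258.44 + $313.82 + $230.75 = $1,809.43

$1,809.43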